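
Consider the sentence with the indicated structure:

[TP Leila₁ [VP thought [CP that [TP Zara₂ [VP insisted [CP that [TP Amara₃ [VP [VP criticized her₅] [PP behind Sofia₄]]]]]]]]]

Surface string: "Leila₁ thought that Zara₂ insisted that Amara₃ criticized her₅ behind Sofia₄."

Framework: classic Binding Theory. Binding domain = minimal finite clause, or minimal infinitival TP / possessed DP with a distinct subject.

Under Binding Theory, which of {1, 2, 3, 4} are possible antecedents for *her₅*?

*her* is a pronoun, so Principle B applies: it must be free in its binding domain.
Binding domain of *her₅*: the embedded TP, whose subject is Amara₃.
*Leila₁* c-commands the pronoun but from outside its binding domain, and is not c-commanded by it → coindexation permitted.
*Zara₂* c-commands the pronoun but from outside its binding domain, and is not c-commanded by it → coindexation permitted.
*Amara₃* c-commands the pronoun within its binding domain → coindexation would violate Principle B.
*Sofia₄* and the pronoun do not c-command one another → neither Principle B nor Principle C is at stake; coindexation permitted.

{1, 2, 4}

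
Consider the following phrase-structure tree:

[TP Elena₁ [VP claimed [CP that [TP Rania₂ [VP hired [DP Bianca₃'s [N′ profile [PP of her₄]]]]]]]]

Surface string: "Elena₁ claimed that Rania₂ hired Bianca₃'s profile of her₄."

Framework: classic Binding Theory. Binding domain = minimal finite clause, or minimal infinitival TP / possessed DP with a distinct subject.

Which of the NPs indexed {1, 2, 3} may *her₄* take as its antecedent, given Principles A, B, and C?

{1, 2}

*her* is a pronoun, so Principle B applies: it must be free in its binding domain.
Binding domain of *her₄*: the possessed DP, whose subject is Bianca₃.
*Elena₁* c-commands the pronoun but from outside its binding domain, and is not c-commanded by it → coindexation permitted.
*Rania₂* c-commands the pronoun but from outside its binding domain, and is not c-commanded by it → coindexation permitted.
*Bianca₃* c-commands the pronoun within its binding domain → coindexation would violate Principle B.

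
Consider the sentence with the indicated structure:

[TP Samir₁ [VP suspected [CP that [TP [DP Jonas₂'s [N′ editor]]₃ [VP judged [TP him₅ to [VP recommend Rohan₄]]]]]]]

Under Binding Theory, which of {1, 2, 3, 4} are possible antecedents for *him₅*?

{1, 2}

*him* is a pronoun, so Principle B applies: it must be free in its binding domain.
Binding domain of *him₅*: the embedded TP, whose subject is [Jonas₂'s editor]₃.
*Samir₁* c-commands the pronoun but from outside its binding domain, and is not c-commanded by it → coindexation permitted.
*Jonas₂* and the pronoun do not c-command one another → neither Principle B nor Principle C is at stake; coindexation permitted.
*[Jonas₂'s editor]₃* c-commands the pronoun within its binding domain → coindexation would violate Principle B.
*Rohan₄*: the pronoun c-commands this R-expression → coindexation would violate Principle C on *Rohan₄*.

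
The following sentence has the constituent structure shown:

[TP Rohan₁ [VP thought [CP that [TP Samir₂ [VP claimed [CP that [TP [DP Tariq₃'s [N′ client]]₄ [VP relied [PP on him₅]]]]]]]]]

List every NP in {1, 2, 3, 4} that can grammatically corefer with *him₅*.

*him* is a pronoun, so Principle B applies: it must be free in its binding domain.
Binding domain of *him₅*: the embedded TP, whose subject is [Tariq₃'s client]₄.
*Rohan₁* c-commands the pronoun but from outside its binding domain, and is not c-commanded by it → coindexation permitted.
*Samir₂* c-commands the pronoun but from outside its binding domain, and is not c-commanded by it → coindexation permitted.
*Tariq₃* and the pronoun do not c-command one another → neither Principle B nor Principle C is at stake; coindexation permitted.
*[Tariq₃'s client]₄* c-commands the pronoun within its binding domain → coindexation would violate Principle B.

{1, 2, 3}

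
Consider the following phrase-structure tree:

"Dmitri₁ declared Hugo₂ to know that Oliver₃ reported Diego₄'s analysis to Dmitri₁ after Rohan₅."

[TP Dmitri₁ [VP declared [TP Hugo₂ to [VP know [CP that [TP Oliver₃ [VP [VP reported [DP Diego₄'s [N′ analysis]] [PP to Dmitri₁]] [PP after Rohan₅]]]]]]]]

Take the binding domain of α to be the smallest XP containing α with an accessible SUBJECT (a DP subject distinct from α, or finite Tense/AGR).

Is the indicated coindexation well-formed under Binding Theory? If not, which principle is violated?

Principle C

The two coindexed NPs are *Dmitri₁* (the lower occurrence) and *Dmitri₁* (the higher occurrence).
*Dmitri₁* (the lower occurrence) is an R-expression. Principle C requires it to be free everywhere.
*Dmitri₁* (the higher occurrence) c-commands it and carries the same index.
The R-expression is bound → Principle C violation.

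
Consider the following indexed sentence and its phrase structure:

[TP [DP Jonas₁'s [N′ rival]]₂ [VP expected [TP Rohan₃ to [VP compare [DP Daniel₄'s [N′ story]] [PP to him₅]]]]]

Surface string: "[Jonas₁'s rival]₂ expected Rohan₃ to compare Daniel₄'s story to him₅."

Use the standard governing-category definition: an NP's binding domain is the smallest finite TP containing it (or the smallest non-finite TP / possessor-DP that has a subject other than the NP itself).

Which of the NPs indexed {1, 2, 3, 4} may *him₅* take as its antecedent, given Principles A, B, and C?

*him* is a pronoun, so Principle B applies: it must be free in its binding domain.
Binding domain of *him₅*: the embedded TP, whose subject is Rohan₃.
*Jonas₁* and the pronoun do not c-command one another → neither Principle B nor Principle C is at stake; coindexation permitted.
*[Jonas₁'s rival]₂* c-commands the pronoun but from outside its binding domain, and is not c-commanded by it → coindexation permitted.
*Rohan₃* c-commands the pronoun within its binding domain → coindexation would violate Principle B.
*Daniel₄* and the pronoun do not c-command one another → neither Principle B nor Principle C is at stake; coindexation permitted.

{1, 2, 4}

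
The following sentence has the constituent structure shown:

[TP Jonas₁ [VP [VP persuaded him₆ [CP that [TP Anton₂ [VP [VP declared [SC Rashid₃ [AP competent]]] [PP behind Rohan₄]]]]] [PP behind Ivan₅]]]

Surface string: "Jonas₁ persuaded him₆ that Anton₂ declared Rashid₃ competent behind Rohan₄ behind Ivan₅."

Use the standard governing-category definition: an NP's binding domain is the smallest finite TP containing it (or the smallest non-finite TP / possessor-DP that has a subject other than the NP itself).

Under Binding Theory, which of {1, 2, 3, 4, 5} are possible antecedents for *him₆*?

*him* is a pronoun, so Principle B applies: it must be free in its binding domain.
Binding domain of *him₆*: the matrix TP, whose subject is Jonas₁.
*Jonas₁* c-commands the pronoun within its binding domain → coindexation would violate Principle B.
*Anton₂*: the pronoun c-commands this R-expression → coindexation would violate Principle C on *Anton₂*.
*Rashid₃*: the pronoun c-commands this R-expression → coindexation would violate Principle C on *Rashid₃*.
*Rohan₄*: the pronoun c-commands this R-expression → coindexation would violate Principle C on *Rohan₄*.
*Ivan₅* and the pronoun do not c-command one another → neither Principle B nor Principle C is at stake; coindexation permitted.

{5}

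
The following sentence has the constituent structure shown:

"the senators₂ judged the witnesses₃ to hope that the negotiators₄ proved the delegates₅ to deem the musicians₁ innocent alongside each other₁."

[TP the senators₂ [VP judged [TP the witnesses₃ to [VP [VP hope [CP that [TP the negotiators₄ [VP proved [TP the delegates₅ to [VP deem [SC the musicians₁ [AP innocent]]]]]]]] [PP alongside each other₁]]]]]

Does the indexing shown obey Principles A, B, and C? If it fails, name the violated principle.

The two coindexed NPs are *the musicians₁* and *each other₁*.
*each other₁* is an anaphor. Principle A requires it to be bound within its binding domain — the embedded TP, whose subject is the witnesses₃.
Within that domain it is c-commanded by *the witnesses₃*, which does not share its index.
*the musicians₁* does not c-command the anaphor at all.
The anaphor is unbound in its domain → Principle A violation.

Principle A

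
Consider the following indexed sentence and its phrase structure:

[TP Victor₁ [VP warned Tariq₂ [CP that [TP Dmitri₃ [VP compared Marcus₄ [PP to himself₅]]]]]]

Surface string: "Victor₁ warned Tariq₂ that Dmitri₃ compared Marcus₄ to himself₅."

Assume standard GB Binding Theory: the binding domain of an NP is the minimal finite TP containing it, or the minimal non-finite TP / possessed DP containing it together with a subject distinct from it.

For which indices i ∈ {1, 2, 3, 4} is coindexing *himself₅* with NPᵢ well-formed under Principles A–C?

*himself* is an anaphor, so Principle A applies: it must be bound in its binding domain.
Binding domain of *himself₅*: the embedded TP, whose subject is Dmitri₃.
*Victor₁* c-commands the anaphor but is outside its binding domain → cannot satisfy Principle A.
*Tariq₂* c-commands the anaphor but is outside its binding domain → cannot satisfy Principle A.
*Dmitri₃* c-commands the anaphor within its binding domain → licit binder.
*Marcus₄* c-commands the anaphor within its binding domain → licit binder.

{3, 4}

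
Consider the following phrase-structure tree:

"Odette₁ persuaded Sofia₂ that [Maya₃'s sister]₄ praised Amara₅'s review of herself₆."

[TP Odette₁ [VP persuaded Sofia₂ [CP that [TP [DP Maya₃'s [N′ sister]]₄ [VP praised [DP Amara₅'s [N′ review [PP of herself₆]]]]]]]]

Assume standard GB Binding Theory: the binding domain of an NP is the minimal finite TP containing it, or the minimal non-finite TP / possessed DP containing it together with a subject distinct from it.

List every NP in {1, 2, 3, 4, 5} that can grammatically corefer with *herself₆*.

{5}

*herself* is an anaphor, so Principle A applies: it must be bound in its binding domain.
Binding domain of *herself₆*: the possessed DP, whose subject is Amara₅.
*Odette₁* c-commands the anaphor but is outside its binding domain → cannot satisfy Principle A.
*Sofia₂* c-commands the anaphor but is outside its binding domain → cannot satisfy Principle A.
*Maya₃* does not c-command the anaphor → cannot bind it.
*[Maya₃'s sister]₄* c-commands the anaphor but is outside its binding domain → cannot satisfy Principle A.
*Amara₅* c-commands the anaphor within its binding domain → licit binder.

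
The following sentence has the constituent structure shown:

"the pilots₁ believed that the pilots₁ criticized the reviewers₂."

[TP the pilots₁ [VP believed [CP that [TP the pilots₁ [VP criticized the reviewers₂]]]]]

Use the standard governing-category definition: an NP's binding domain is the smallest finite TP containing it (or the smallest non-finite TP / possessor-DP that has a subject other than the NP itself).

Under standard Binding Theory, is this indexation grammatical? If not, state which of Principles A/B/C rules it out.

The two coindexed NPs are *the pilots₁* (the higher occurrence) and *the pilots₁* (the lower occurrence).
*the pilots₁* (the lower occurrence) is an R-expression. Principle C requires it to be free everywhere.
*the pilots₁* (the higher occurrence) c-commands it and carries the same index.
The R-expression is bound → Principle C violation.

Principle C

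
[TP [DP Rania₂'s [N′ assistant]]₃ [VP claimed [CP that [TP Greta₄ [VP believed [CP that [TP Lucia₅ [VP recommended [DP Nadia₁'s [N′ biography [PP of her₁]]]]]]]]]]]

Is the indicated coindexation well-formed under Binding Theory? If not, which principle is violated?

Principle B

The two coindexed NPs are *Nadia₁* and *her₁*.
*her₁* is a pronoun. Its binding domain is the possessed DP, whose subject is Nadia₁.
*Nadia₁* c-commands it within that domain and carries the same index.
The pronoun is locally bound → Principle B violation.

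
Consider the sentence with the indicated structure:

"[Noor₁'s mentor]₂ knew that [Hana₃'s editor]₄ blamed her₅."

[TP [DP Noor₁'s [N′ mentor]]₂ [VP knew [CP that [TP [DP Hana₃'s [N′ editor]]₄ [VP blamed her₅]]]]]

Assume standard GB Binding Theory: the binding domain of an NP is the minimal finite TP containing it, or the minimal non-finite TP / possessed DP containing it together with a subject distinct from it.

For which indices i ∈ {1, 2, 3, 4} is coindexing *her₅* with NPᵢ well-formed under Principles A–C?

*her* is a pronoun, so Principle B applies: it must be free in its binding domain.
Binding domain of *her₅*: the embedded TP, whose subject is [Hana₃'s editor]₄.
*Noor₁* and the pronoun do not c-command one another → neither Principle B nor Principle C is at stake; coindexation permitted.
*[Noor₁'s mentor]₂* c-commands the pronoun but from outside its binding domain, and is not c-commanded by it → coindexation permitted.
*Hana₃* and the pronoun do not c-command one another → neither Principle B nor Principle C is at stake; coindexation permitted.
*[Hana₃'s editor]₄* c-commands the pronoun within its binding domain → coindexation would violate Principle B.

{1, 2, 3}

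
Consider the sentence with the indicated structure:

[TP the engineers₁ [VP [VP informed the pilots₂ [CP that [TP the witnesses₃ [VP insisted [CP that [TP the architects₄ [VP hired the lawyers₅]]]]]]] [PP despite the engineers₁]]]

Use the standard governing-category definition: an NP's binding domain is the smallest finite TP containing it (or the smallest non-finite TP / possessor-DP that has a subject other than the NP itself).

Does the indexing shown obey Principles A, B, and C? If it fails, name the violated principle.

Principle C

The two coindexed NPs are *the engineers₁* (the higher occurrence) and *the engineers₁* (the lower occurrence).
*the engineers₁* (the lower occurrence) is an R-expression. Principle C requires it to be free everywhere.
*the engineers₁* (the higher occurrence) c-commands it and carries the same index.
The R-expression is bound → Principle C violation.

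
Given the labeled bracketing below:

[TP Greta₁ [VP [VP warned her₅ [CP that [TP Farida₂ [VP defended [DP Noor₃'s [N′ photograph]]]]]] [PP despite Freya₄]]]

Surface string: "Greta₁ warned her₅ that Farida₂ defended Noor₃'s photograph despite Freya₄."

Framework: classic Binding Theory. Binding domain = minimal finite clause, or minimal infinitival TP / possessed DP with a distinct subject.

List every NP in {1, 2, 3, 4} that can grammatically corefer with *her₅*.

*her* is a pronoun, so Principle B applies: it must be free in its binding domain.
Binding domain of *her₅*: the matrix TP, whose subject is Greta₁.
*Greta₁* c-commands the pronoun within its binding domain → coindexation would violate Principle B.
*Farida₂*: the pronoun c-commands this R-expression → coindexation would violate Principle C on *Farida₂*.
*Noor₃*: the pronoun c-commands this R-expression → coindexation would violate Principle C on *Noor₃*.
*Freya₄* and the pronoun do not c-command one another → neither Principle B nor Principle C is at stake; coindexation permitted.

{4}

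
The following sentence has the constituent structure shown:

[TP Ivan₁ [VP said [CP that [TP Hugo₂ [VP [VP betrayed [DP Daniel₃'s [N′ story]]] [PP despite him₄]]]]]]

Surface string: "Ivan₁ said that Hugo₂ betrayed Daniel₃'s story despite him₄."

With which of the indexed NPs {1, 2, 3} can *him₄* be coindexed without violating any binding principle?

{1, 3}

*him* is a pronoun, so Principle B applies: it must be free in its binding domain.
Binding domain of *him₄*: the embedded TP, whose subject is Hugo₂.
*Ivan₁* c-commands the pronoun but from outside its binding domain, and is not c-commanded by it → coindexation permitted.
*Hugo₂* c-commands the pronoun within its binding domain → coindexation would violate Principle B.
*Daniel₃* and the pronoun do not c-command one another → neither Principle B nor Principle C is at stake; coindexation permitted.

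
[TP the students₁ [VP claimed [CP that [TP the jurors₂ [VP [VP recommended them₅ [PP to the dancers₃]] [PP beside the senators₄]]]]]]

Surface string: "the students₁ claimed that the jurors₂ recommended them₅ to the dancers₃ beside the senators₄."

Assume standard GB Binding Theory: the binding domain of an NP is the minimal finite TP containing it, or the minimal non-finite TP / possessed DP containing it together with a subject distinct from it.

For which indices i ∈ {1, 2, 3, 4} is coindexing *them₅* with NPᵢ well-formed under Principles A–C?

*them* is a pronoun, so Principle B applies: it must be free in its binding domain.
Binding domain of *them₅*: the embedded TP, whose subject is the jurors₂.
*the students₁* c-commands the pronoun but from outside its binding domain, and is not c-commanded by it → coindexation permitted.
*the jurors₂* c-commands the pronoun within its binding domain → coindexation would violate Principle B.
*the dancers₃*: the pronoun c-commands this R-expression → coindexation would violate Principle C on *the dancers₃*.
*the senators₄* and the pronoun do not c-command one another → neither Principle B nor Principle C is at stake; coindexation permitted.

{1, 4}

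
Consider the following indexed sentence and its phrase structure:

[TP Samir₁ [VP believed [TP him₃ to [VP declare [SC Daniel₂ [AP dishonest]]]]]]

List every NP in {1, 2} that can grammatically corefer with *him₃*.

*him* is a pronoun, so Principle B applies: it must be free in its binding domain.
Binding domain of *him₃*: the matrix TP, whose subject is Samir₁.
*Samir₁* c-commands the pronoun within its binding domain → coindexation would violate Principle B.
*Daniel₂*: the pronoun c-commands this R-expression → coindexation would violate Principle C on *Daniel₂*.

none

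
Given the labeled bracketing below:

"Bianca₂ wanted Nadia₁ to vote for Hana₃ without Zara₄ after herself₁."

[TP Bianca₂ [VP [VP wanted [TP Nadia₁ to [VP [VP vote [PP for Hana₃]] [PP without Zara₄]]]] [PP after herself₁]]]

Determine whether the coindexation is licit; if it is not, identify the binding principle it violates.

Principle A

The two coindexed NPs are *Nadia₁* and *herself₁*.
*herself₁* is an anaphor. Principle A requires it to be bound within its binding domain — the matrix TP, whose subject is Bianca₂.
Within that domain it is c-commanded by *Bianca₂*, which does not share its index.
*Nadia₁* does not c-command the anaphor at all.
The anaphor is unbound in its domain → Principle A violation.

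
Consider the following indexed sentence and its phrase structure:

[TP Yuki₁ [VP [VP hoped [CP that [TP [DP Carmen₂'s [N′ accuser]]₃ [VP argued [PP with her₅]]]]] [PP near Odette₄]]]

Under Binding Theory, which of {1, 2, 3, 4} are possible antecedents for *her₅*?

*her* is a pronoun, so Principle B applies: it must be free in its binding domain.
Binding domain of *her₅*: the embedded TP, whose subject is [Carmen₂'s accuser]₃.
*Yuki₁* c-commands the pronoun but from outside its binding domain, and is not c-commanded by it → coindexation permitted.
*Carmen₂* and the pronoun do not c-command one another → neither Principle B nor Principle C is at stake; coindexation permitted.
*[Carmen₂'s accuser]₃* c-commands the pronoun within its binding domain → coindexation would violate Principle B.
*Odette₄* and the pronoun do not c-command one another → neither Principle B nor Principle C is at stake; coindexation permitted.

{1, 2, 4}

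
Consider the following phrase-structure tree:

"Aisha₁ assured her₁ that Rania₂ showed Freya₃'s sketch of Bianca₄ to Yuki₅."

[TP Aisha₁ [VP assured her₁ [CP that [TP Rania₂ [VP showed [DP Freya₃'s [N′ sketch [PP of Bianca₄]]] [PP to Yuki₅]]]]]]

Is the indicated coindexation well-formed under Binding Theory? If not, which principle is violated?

The two coindexed NPs are *Aisha₁* and *her₁*.
*her₁* is a pronoun. Its binding domain is the matrix TP, whose subject is Aisha₁.
*Aisha₁* c-commands it within that domain and carries the same index.
The pronoun is locally bound → Principle B violation.

Principle B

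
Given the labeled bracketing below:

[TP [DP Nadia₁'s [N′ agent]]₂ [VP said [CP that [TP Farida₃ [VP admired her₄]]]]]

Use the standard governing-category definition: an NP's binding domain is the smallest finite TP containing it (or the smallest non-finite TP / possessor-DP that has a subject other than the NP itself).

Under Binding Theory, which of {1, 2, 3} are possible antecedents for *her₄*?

{1, 2}

*her* is a pronoun, so Principle B applies: it must be free in its binding domain.
Binding domain of *her₄*: the embedded TP, whose subject is Farida₃.
*Nadia₁* and the pronoun do not c-command one another → neither Principle B nor Principle C is at stake; coindexation permitted.
*[Nadia₁'s agent]₂* c-commands the pronoun but from outside its binding domain, and is not c-commanded by it → coindexation permitted.
*Farida₃* c-commands the pronoun within its binding domain → coindexation would violate Principle B.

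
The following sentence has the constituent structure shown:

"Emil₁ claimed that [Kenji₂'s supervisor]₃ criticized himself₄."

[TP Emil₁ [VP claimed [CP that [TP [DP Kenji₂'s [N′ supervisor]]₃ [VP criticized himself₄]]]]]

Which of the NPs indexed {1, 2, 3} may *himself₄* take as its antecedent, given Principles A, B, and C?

*himself* is an anaphor, so Principle A applies: it must be bound in its binding domain.
Binding domain of *himself₄*: the embedded TP, whose subject is [Kenji₂'s supervisor]₃.
*Emil₁* c-commands the anaphor but is outside its binding domain → cannot satisfy Principle A.
*Kenji₂* does not c-command the anaphor → cannot bind it.
*[Kenji₂'s supervisor]₃* c-commands the anaphor within its binding domain → licit binder.

{3}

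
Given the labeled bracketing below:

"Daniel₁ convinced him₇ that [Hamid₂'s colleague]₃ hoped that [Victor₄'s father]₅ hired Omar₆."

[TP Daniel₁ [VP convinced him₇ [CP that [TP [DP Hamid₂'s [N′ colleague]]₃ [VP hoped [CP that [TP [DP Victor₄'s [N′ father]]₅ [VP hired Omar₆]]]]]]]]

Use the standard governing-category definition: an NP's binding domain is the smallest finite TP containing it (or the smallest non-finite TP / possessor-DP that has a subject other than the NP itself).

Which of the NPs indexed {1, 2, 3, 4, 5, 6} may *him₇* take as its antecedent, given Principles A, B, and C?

*him* is a pronoun, so Principle B applies: it must be free in its binding domain.
Binding domain of *him₇*: the matrix TP, whose subject is Daniel₁.
*Daniel₁* c-commands the pronoun within its binding domain → coindexation would violate Principle B.
*Hamid₂*: the pronoun c-commands this R-expression → coindexation would violate Principle C on *Hamid₂*.
*[Hamid₂'s colleague]₃*: the pronoun c-commands this R-expression → coindexation would violate Principle C on *[Hamid₂'s colleague]₃*.
*Victor₄*: the pronoun c-commands this R-expression → coindexation would violate Principle C on *Victor₄*.
*[Victor₄'s father]₅*: the pronoun c-commands this R-expression → coindexation would violate Principle C on *[Victor₄'s father]₅*.
*Omar₆*: the pronoun c-commands this R-expression → coindexation would violate Principle C on *Omar₆*.

none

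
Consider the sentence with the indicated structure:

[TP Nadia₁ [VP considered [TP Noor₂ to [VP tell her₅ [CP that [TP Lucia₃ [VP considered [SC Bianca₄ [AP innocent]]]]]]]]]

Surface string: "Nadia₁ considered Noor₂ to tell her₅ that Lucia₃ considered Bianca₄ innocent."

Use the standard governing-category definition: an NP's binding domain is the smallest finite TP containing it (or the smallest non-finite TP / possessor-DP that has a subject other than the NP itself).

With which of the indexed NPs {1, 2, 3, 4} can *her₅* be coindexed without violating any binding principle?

{1}

*her* is a pronoun, so Principle B applies: it must be free in its binding domain.
Binding domain of *her₅*: the embedded TP, whose subject is Noor₂.
*Nadia₁* c-commands the pronoun but from outside its binding domain, and is not c-commanded by it → coindexation permitted.
*Noor₂* c-commands the pronoun within its binding domain → coindexation would violate Principle B.
*Lucia₃*: the pronoun c-commands this R-expression → coindexation would violate Principle C on *Lucia₃*.
*Bianca₄*: the pronoun c-commands this R-expression → coindexation would violate Principle C on *Bianca₄*.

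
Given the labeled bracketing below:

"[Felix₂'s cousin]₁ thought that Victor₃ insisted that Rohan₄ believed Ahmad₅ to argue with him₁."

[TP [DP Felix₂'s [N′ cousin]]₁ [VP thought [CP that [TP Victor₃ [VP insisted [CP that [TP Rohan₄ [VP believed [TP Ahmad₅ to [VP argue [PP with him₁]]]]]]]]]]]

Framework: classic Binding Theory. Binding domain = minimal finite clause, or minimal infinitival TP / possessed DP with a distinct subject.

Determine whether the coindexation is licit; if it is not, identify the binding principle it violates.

grammatical

The two coindexed NPs are *[Felix₂'s cousin]₁* and *him₁*.
*him₁* is a pronoun; its binding domain is the embedded TP, whose subject is Ahmad₅. Within that domain it is c-commanded only by *Ahmad₅*, which carries a different index — the pronoun is free locally, so Principle B holds.
*[Felix₂'s cousin]₁* is an R-expression; *him₁* does not c-command it, and no other NP shares its index, so Principle C is satisfied.
All principles are respected.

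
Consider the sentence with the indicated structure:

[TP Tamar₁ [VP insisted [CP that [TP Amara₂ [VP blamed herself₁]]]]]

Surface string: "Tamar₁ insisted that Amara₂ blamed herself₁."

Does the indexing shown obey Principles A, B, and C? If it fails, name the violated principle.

The two coindexed NPs are *Tamar₁* and *herself₁*.
*herself₁* is an anaphor. Principle A requires it to be bound within its binding domain — the embedded TP, whose subject is Amara₂.
Within that domain it is c-commanded by *Amara₂*, which does not share its index.
*Tamar₁* does c-command the anaphor, but from outside its binding domain.
The anaphor is unbound in its domain → Principle A violation.

Principle A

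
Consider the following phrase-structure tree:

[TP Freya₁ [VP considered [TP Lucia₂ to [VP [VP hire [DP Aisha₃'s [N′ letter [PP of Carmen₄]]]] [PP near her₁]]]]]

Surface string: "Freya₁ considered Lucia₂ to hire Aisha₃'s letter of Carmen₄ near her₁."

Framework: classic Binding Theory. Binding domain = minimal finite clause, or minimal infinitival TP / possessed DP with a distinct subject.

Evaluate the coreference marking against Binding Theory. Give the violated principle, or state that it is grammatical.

grammatical

The two coindexed NPs are *Freya₁* and *her₁*.
*her₁* is a pronoun; its binding domain is the embedded TP, whose subject is Lucia₂. Within that domain it is c-commanded only by *Lucia₂*, which carries a different index — the pronoun is free locally, so Principle B holds.
*Freya₁* is an R-expression; *her₁* does not c-command it, and no other NP shares its index, so Principle C is satisfied.
All principles are respected.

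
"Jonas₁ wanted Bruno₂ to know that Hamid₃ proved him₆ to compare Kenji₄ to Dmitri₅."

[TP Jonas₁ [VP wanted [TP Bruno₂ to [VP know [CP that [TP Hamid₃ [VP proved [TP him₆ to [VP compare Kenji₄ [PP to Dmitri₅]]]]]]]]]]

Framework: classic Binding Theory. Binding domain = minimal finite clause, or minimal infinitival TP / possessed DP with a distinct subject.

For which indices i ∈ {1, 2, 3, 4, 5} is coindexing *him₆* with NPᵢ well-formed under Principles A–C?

*him* is a pronoun, so Principle B applies: it must be free in its binding domain.
Binding domain of *him₆*: the embedded TP, whose subject is Hamid₃.
*Jonas₁* c-commands the pronoun but from outside its binding domain, and is not c-commanded by it → coindexation permitted.
*Bruno₂* c-commands the pronoun but from outside its binding domain, and is not c-commanded by it → coindexation permitted.
*Hamid₃* c-commands the pronoun within its binding domain → coindexation would violate Principle B.
*Kenji₄*: the pronoun c-commands this R-expression → coindexation would violate Principle C on *Kenji₄*.
*Dmitri₅*: the pronoun c-commands this R-expression → coindexation would violate Principle C on *Dmitri₅*.

{1, 2}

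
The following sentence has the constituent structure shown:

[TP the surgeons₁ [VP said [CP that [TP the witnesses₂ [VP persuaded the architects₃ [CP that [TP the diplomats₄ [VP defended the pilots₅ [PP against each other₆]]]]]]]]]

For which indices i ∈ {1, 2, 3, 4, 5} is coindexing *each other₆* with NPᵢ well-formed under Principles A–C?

*each other* is an anaphor, so Principle A applies: it must be bound in its binding domain.
Binding domain of *each other₆*: the embedded TP, whose subject is the diplomats₄.
*the surgeons₁* c-commands the anaphor but is outside its binding domain → cannot satisfy Principle A.
*the witnesses₂* c-commands the anaphor but is outside its binding domain → cannot satisfy Principle A.
*the architects₃* c-commands the anaphor but is outside its binding domain → cannot satisfy Principle A.
*the diplomats₄* c-commands the anaphor within its binding domain → licit binder.
*the pilots₅* c-commands the anaphor within its binding domain → licit binder.

{4, 5}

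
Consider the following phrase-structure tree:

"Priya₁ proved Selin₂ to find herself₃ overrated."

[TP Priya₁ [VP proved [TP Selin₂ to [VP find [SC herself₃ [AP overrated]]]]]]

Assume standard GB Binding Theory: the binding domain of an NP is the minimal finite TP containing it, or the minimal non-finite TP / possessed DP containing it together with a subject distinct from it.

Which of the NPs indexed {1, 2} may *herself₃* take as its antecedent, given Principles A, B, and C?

*herself* is an anaphor, so Principle A applies: it must be bound in its binding domain.
Binding domain of *herself₃*: the embedded TP, whose subject is Selin₂.
*Priya₁* c-commands the anaphor but is outside its binding domain → cannot satisfy Principle A.
*Selin₂* c-commands the anaphor within its binding domain → licit binder.

{2}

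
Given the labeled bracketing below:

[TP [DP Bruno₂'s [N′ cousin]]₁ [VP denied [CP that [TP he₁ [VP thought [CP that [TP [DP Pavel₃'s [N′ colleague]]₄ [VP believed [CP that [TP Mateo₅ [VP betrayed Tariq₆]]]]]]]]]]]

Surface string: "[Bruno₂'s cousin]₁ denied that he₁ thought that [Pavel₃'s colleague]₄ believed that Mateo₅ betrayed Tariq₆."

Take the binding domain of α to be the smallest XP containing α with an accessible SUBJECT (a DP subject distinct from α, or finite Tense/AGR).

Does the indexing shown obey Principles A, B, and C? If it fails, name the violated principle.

grammatical

The two coindexed NPs are *[Bruno₂'s cousin]₁* and *he₁*.
*he₁* is a pronoun; nothing c-commands it within its binding domain (the embedded TP.), so Principle B holds trivially.
*[Bruno₂'s cousin]₁* is an R-expression; *he₁* does not c-command it, and no other NP shares its index, so Principle C is satisfied.
All principles are respected.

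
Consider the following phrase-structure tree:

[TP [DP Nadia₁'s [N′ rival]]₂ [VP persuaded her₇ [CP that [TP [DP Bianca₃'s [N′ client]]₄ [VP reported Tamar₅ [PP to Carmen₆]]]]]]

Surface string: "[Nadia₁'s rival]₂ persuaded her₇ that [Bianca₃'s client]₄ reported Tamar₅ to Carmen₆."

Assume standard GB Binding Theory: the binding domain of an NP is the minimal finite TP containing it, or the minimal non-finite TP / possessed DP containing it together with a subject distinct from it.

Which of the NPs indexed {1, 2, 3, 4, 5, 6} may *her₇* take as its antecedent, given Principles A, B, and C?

{1}

*her* is a pronoun, so Principle B applies: it must be free in its binding domain.
Binding domain of *her₇*: the matrix TP, whose subject is [Nadia₁'s rival]₂.
*Nadia₁* and the pronoun do not c-command one another → neither Principle B nor Principle C is at stake; coindexation permitted.
*[Nadia₁'s rival]₂* c-commands the pronoun within its binding domain → coindexation would violate Principle B.
*Bianca₃*: the pronoun c-commands this R-expression → coindexation would violate Principle C on *Bianca₃*.
*[Bianca₃'s client]₄*: the pronoun c-commands this R-expression → coindexation would violate Principle C on *[Bianca₃'s client]₄*.
*Tamar₅*: the pronoun c-commands this R-expression → coindexation would violate Principle C on *Tamar₅*.
*Carmen₆*: the pronoun c-commands this R-expression → coindexation would violate Principle C on *Carmen₆*.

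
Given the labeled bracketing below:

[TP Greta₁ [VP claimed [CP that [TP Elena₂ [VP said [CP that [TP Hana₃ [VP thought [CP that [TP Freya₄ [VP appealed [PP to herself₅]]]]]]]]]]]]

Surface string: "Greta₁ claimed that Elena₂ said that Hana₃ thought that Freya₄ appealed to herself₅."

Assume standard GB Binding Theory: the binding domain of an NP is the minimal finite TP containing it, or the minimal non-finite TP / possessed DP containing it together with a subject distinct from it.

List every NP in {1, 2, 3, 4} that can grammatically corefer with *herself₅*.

*herself* is an anaphor, so Principle A applies: it must be bound in its binding domain.
Binding domain of *herself₅*: the embedded TP, whose subject is Freya₄.
*Greta₁* c-commands the anaphor but is outside its binding domain → cannot satisfy Principle A.
*Elena₂* c-commands the anaphor but is outside its binding domain → cannot satisfy Principle A.
*Hana₃* c-commands the anaphor but is outside its binding domain → cannot satisfy Principle A.
*Freya₄* c-commands the anaphor within its binding domain → licit binder.

{4}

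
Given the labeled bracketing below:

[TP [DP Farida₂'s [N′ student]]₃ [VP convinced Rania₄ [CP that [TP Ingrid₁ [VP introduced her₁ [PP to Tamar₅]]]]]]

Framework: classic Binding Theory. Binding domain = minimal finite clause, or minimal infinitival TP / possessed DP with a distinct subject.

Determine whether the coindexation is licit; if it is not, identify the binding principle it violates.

Principle B

The two coindexed NPs are *Ingrid₁* and *her₁*.
*her₁* is a pronoun. Its binding domain is the embedded TP, whose subject is Ingrid₁.
*Ingrid₁* c-commands it within that domain and carries the same index.
The pronoun is locally bound → Principle B violation.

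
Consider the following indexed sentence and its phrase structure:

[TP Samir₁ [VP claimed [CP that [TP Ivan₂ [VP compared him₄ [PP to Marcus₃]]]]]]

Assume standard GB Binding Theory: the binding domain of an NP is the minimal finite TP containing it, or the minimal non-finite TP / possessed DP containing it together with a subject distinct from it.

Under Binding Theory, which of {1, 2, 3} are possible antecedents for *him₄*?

*him* is a pronoun, so Principle B applies: it must be free in its binding domain.
Binding domain of *him₄*: the embedded TP, whose subject is Ivan₂.
*Samir₁* c-commands the pronoun but from outside its binding domain, and is not c-commanded by it → coindexation permitted.
*Ivan₂* c-commands the pronoun within its binding domain → coindexation would violate Principle B.
*Marcus₃*: the pronoun c-commands this R-expression → coindexation would violate Principle C on *Marcus₃*.

{1}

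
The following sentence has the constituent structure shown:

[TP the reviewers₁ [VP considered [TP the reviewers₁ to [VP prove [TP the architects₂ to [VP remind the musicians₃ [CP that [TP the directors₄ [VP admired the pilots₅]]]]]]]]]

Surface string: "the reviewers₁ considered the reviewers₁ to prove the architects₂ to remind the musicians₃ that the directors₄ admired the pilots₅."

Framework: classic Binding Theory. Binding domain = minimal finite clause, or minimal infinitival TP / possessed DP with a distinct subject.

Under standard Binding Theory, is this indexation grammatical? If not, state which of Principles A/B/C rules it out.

The two coindexed NPs are *the reviewers₁* (the higher occurrence) and *the reviewers₁* (the lower occurrence).
*the reviewers₁* (the lower occurrence) is an R-expression. Principle C requires it to be free everywhere.
*the reviewers₁* (the higher occurrence) c-commands it and carries the same index.
The R-expression is bound → Principle C violation.

Principle C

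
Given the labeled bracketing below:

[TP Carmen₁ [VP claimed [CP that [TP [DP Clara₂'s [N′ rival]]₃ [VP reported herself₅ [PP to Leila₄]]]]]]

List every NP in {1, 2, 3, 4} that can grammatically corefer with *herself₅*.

{3}

*herself* is an anaphor, so Principle A applies: it must be bound in its binding domain.
Binding domain of *herself₅*: the embedded TP, whose subject is [Clara₂'s rival]₃.
*Carmen₁* c-commands the anaphor but is outside its binding domain → cannot satisfy Principle A.
*Clara₂* does not c-command the anaphor → cannot bind it.
*[Clara₂'s rival]₃* c-commands the anaphor within its binding domain → licit binder.
*Leila₄* does not c-command the anaphor → cannot bind it.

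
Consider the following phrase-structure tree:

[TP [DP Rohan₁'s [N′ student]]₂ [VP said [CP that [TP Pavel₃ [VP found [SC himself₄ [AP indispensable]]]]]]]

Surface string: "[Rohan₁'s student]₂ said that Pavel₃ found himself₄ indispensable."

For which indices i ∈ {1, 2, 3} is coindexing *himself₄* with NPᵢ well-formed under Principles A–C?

*himself* is an anaphor, so Principle A applies: it must be bound in its binding domain.
Binding domain of *himself₄*: the embedded TP, whose subject is Pavel₃.
*Rohan₁* does not c-command the anaphor → cannot bind it.
*[Rohan₁'s student]₂* c-commands the anaphor but is outside its binding domain → cannot satisfy Principle A.
*Pavel₃* c-commands the anaphor within its binding domain → licit binder.

{3}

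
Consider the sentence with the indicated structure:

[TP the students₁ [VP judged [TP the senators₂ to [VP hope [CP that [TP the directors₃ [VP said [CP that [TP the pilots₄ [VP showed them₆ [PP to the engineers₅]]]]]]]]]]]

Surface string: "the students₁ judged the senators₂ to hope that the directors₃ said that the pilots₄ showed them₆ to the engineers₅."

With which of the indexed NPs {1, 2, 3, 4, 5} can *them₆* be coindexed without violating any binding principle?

*them* is a pronoun, so Principle B applies: it must be free in its binding domain.
Binding domain of *them₆*: the embedded TP, whose subject is the pilots₄.
*the students₁* c-commands the pronoun but from outside its binding domain, and is not c-commanded by it → coindexation permitted.
*the senators₂* c-commands the pronoun but from outside its binding domain, and is not c-commanded by it → coindexation permitted.
*the directors₃* c-commands the pronoun but from outside its binding domain, and is not c-commanded by it → coindexation permitted.
*the pilots₄* c-commands the pronoun within its binding domain → coindexation would violate Principle B.
*the engineers₅*: the pronoun c-commands this R-expression → coindexation would violate Principle C on *the engineers₅*.

{1, 2, 3}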